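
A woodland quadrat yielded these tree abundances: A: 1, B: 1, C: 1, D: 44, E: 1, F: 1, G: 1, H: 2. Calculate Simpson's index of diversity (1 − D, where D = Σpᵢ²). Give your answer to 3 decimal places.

Total N = 1+1+1+44+1+1+1+2 = 52, so the proportions are 0.01923, 0.01923, 0.01923, 0.84615, 0.01923, 0.01923, 0.01923, 0.03846 (working shown to 5 dp, full precision carried).
D = 0.01923² + 0.01923² + 0.01923² + 0.84615² + 0.01923² + 0.01923² + 0.01923² + 0.03846² = 0.00037 + 0.00037 + 0.00037 + 0.71598 + 0.00037 + 0.00037 + 0.00037 + 0.00148 = 0.71967.
So 1 − D = 0.28033, i.e. 0.280 to 3 decimal places.

0.280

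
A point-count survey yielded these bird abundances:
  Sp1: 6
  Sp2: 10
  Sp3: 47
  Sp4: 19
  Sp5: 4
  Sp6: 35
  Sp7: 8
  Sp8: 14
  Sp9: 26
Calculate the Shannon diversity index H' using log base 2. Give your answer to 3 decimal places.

Total N = 6+10+47+19+4+35+8+14+26 = 169, so the proportions are 0.0355, 0.05917, 0.27811, 0.11243, 0.02367, 0.2071, 0.04734, 0.08284, 0.15385 (working shown to 5 dp, full precision carried).
Each pᵢ log₂ pᵢ term: 0.0355×(-4.81592)=-0.17098, 0.05917×(-4.07895)=-0.24136, 0.27811×(-1.84629)=-0.51347, 0.11243×(-3.15295)=-0.35447, 0.02367×(-5.40088)=-0.12783, 0.2071×(-2.27160)=-0.47045, 0.04734×(-4.40088)=-0.20833, 0.08284×(-3.59352)=-0.29769, 0.15385×(-2.70044)=-0.41545.
Sum = -2.80002, so H' = 2.800.

2.800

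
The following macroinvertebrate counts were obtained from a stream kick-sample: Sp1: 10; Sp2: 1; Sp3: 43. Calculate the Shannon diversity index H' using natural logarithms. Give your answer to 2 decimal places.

Total N = 10+1+43 = 54, so the proportions are 0.1852, 0.0185, 0.7963 (working shown to 4 dp, full precision carried).
Each pᵢ ln pᵢ term: 0.1852×(-1.6864)=-0.3123, 0.0185×(-3.9890)=-0.0739, 0.7963×(-0.2278)=-0.1814.
Sum = -0.5675, so H' = 0.57.

0.57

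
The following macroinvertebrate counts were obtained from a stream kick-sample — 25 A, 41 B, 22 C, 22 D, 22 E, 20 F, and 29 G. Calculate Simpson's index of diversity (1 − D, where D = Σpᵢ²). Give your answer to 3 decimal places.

0.847

Total N = 25+41+22+22+22+20+29 = 181, so the proportions are 0.13812, 0.22652, 0.12155, 0.12155, 0.12155, 0.1105, 0.16022 (working shown to 5 dp, full precision carried).
D = 0.13812² + 0.22652² + 0.12155² + 0.12155² + 0.12155² + 0.1105² + 0.16022² = 0.01908 + 0.05131 + 0.01477 + 0.01477 + 0.01477 + 0.01221 + 0.02567 = 0.15259.
So 1 − D = 0.84741, i.e. 0.847 to 3 decimal places.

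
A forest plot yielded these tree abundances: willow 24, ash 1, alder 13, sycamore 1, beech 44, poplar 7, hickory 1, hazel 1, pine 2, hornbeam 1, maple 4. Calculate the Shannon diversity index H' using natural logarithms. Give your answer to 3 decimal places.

1.598

Total N = 24+1+13+1+44+7+1+1+2+1+4 = 99, so the proportions are 0.24242, 0.0101, 0.13131, 0.0101, 0.44444, 0.07071, 0.0101, 0.0101, 0.0202, 0.0101, 0.0404 (working shown to 5 dp, full precision carried).
Each pᵢ ln pᵢ term: 0.24242×(-1.41707)=-0.34353, 0.0101×(-4.59512)=-0.04642, 0.13131×(-2.03017)=-0.26659, 0.0101×(-4.59512)=-0.04642, 0.44444×(-0.81093)=-0.36041, 0.07071×(-2.64921)=-0.18732, 0.0101×(-4.59512)=-0.04642, 0.0101×(-4.59512)=-0.04642, 0.0202×(-3.90197)=-0.07883, 0.0101×(-4.59512)=-0.04642, 0.0404×(-3.20883)=-0.12965.
Sum = -1.59840, so H' = 1.598.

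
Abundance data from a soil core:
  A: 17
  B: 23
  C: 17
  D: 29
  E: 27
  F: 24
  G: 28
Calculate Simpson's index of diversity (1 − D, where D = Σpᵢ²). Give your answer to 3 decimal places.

0.852

Total N = 17+23+17+29+27+24+28 = 165, so the proportions are 0.10303, 0.13939, 0.10303, 0.17576, 0.16364, 0.14545, 0.1697 (working shown to 5 dp, full precision carried).
D = 0.10303² + 0.13939² + 0.10303² + 0.17576² + 0.16364² + 0.14545² + 0.1697² = 0.01062 + 0.01943 + 0.01062 + 0.03089 + 0.02678 + 0.02116 + 0.02880 = 0.14828.
So 1 − D = 0.85172, i.e. 0.852 to 3 decimal places.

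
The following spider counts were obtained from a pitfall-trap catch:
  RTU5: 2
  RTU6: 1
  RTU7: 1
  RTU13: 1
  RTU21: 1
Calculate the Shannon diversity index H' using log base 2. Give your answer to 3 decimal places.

Total N = 2+1+1+1+1 = 6, so the proportions are 0.33333, 0.16667, 0.16667, 0.16667, 0.16667 (working shown to 5 dp, full precision carried).
Each pᵢ log₂ pᵢ term: 0.33333×(-1.58496)=-0.52832, 0.16667×(-2.58496)=-0.43083, 0.16667×(-2.58496)=-0.43083, 0.16667×(-2.58496)=-0.43083, 0.16667×(-2.58496)=-0.43083.
Sum = -2.25163, so H' = 2.252.

2.252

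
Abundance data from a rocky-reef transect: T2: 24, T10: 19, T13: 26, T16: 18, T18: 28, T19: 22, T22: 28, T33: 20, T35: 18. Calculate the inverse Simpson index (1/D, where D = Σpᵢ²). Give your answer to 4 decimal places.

Total N = 24+19+26+18+28+22+28+20+18 = 203, so the proportions are 0.1182266, 0.09359606, 0.12807882, 0.08866995, 0.13793103, 0.10837438, 0.13793103, 0.09852217, 0.08866995 (working shown to 8 dp, full precision carried).
D = 0.1182266² + 0.09359606² + 0.12807882² + 0.08866995² + 0.13793103² + 0.10837438² + 0.13793103² + 0.09852217² + 0.08866995² = 0.01397753 + 0.00876022 + 0.01640418 + 0.00786236 + 0.01902497 + 0.01174501 + 0.01902497 + 0.00970662 + 0.00786236 = 0.11436822.
So 1/D = 8.743688, i.e. 8.7437 to 4 decimal places.

8.7437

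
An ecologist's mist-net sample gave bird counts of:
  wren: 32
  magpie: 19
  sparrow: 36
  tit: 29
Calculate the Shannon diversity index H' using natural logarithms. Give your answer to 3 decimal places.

Total N = 32+19+36+29 = 116, so the proportions are 0.27586, 0.16379, 0.31034, 0.25 (working shown to 5 dp, full precision carried).
Each pᵢ ln pᵢ term: 0.27586×(-1.28785)=-0.35527, 0.16379×(-1.80915)=-0.29633, 0.31034×(-1.17007)=-0.36313, 0.25×(-1.38629)=-0.34657.
Sum = -1.36130, so H' = 1.361.

1.361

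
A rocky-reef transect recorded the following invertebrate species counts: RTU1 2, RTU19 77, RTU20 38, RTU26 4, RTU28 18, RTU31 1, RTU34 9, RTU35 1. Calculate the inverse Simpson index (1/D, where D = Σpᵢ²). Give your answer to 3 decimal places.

2.885

Total N = 2+77+38+4+18+1+9+1 = 150, so the proportions are 0.013333, 0.513333, 0.253333, 0.026667, 0.12, 0.006667, 0.06, 0.006667 (working shown to 6 dp, full precision carried).
D = 0.013333² + 0.513333² + 0.253333² + 0.026667² + 0.12² + 0.006667² + 0.06² + 0.006667² = 0.000178 + 0.263511 + 0.064178 + 0.000711 + 0.014400 + 0.000044 + 0.003600 + 0.000044 = 0.346667.
So 1/D = 2.88462, i.e. 2.885 to 3 decimal places.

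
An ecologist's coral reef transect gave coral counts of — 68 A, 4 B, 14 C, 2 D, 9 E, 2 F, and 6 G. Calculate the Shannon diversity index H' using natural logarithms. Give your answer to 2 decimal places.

1.20

Total N = 68+4+14+2+9+2+6 = 105, so the proportions are 0.6476, 0.0381, 0.1333, 0.019, 0.0857, 0.019, 0.0571 (working shown to 4 dp, full precision carried).
Each pᵢ ln pᵢ term: 0.6476×(-0.4345)=-0.2814, 0.0381×(-3.2677)=-0.1245, 0.1333×(-2.0149)=-0.2687, 0.019×(-3.9608)=-0.0754, 0.0857×(-2.4567)=-0.2106, 0.019×(-3.9608)=-0.0754, 0.0571×(-2.8622)=-0.1636.
Sum = -1.1995, so H' = 1.20.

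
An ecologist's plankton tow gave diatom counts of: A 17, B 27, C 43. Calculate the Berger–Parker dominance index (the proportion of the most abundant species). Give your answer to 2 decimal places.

Total N = 17+27+43 = 87, so the proportions are 0.1954, 0.3103, 0.4943 (working shown to 4 dp, full precision carried).
The largest proportion is 0.4943, i.e. d = 0.49 to 2 decimal places.

0.49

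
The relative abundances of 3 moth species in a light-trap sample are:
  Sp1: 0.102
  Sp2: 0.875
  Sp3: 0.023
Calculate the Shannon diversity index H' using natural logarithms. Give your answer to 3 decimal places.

0.436

Each pᵢ ln pᵢ term (working shown to 5 dp, full precision carried): 0.102×(-2.28278)=-0.23284, 0.875×(-0.13353)=-0.11684, 0.023×(-3.77226)=-0.08676.
Sum = -0.43645, so H' = 0.436.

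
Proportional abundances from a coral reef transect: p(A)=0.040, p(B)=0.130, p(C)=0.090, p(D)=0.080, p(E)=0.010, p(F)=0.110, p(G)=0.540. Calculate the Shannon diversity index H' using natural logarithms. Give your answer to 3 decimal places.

Each pᵢ ln pᵢ term (working shown to 5 dp, full precision carried): 0.04×(-3.21888)=-0.12876, 0.13×(-2.04022)=-0.26523, 0.09×(-2.40795)=-0.21672, 0.08×(-2.52573)=-0.20206, 0.01×(-4.60517)=-0.04605, 0.11×(-2.20727)=-0.24280, 0.54×(-0.61619)=-0.33274.
Sum = -1.43435, so H' = 1.434.

1.434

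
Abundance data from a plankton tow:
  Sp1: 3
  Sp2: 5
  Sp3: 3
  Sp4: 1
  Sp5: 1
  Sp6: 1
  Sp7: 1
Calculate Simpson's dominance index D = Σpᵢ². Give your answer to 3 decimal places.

0.209

Total N = 3+5+3+1+1+1+1 = 15, so the proportions are 0.2, 0.33333, 0.2, 0.06667, 0.06667, 0.06667, 0.06667 (working shown to 5 dp, full precision carried).
D = 0.2² + 0.33333² + 0.2² + 0.06667² + 0.06667² + 0.06667² + 0.06667² = 0.04000 + 0.11111 + 0.04000 + 0.00444 + 0.00444 + 0.00444 + 0.00444 = 0.20889.
To 3 decimal places, D = 0.209.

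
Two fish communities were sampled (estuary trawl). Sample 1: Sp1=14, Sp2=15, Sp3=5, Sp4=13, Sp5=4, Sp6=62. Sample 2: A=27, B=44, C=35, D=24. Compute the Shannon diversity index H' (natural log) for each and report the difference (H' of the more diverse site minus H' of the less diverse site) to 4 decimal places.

Sample 1: N=113, proportions 0.12389381, 0.13274336, 0.04424779, 0.11504425, 0.03539823, 0.54867257, giving H' = 1.36113476 (working shown to 8 dp, full precision carried).
Sample 2: N=130, proportions 0.20769231, 0.33846154, 0.26923077, 0.18461538, giving H' = 1.35828512.
Difference = |1.36113476 − 1.35828512| = 0.00284964, i.e. 0.0028 to 4 decimal places.

0.0028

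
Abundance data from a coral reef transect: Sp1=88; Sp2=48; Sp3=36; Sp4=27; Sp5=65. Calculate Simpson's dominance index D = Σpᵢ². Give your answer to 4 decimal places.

Total N = 88+48+36+27+65 = 264, so the proportions are 0.333333, 0.181818, 0.136364, 0.102273, 0.246212 (working shown to 6 dp, full precision carried).
D = 0.333333² + 0.181818² + 0.136364² + 0.102273² + 0.246212² = 0.111111 + 0.033058 + 0.018595 + 0.010460 + 0.060620 = 0.233844.
To 4 decimal places, D = 0.2338.

0.2338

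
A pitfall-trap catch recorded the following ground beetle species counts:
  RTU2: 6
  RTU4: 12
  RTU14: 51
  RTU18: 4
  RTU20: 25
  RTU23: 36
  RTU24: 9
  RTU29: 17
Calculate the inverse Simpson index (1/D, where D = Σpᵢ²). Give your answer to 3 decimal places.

Total N = 6+12+51+4+25+36+9+17 = 160, so the proportions are 0.0375, 0.075, 0.31875, 0.025, 0.15625, 0.225, 0.05625, 0.10625 (working shown to 7 dp, full precision carried).
D = 0.0375² + 0.075² + 0.31875² + 0.025² + 0.15625² + 0.225² + 0.05625² + 0.10625² = 0.0014062 + 0.0056250 + 0.1016016 + 0.0006250 + 0.0244141 + 0.0506250 + 0.0031641 + 0.0112891 = 0.1987500.
So 1/D = 5.03145, i.e. 5.031 to 3 decimal places.

5.031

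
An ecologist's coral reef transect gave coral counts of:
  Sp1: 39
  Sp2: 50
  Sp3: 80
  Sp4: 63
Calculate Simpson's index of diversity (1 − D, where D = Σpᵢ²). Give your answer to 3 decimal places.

Total N = 39+50+80+63 = 232, so the proportions are 0.1681, 0.21552, 0.34483, 0.27155 (working shown to 5 dp, full precision carried).
D = 0.1681² + 0.21552² + 0.34483² + 0.27155² = 0.02826 + 0.04645 + 0.11891 + 0.07374 = 0.26735.
So 1 − D = 0.73265, i.e. 0.733 to 3 decimal places.

0.733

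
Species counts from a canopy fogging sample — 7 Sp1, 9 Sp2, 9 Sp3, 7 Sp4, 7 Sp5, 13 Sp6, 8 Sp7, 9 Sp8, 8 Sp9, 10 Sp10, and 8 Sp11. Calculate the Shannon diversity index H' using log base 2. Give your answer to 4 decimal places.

Total N = 7+9+9+7+7+13+8+9+8+10+8 = 95, so the proportions are 0.073684, 0.094737, 0.094737, 0.073684, 0.073684, 0.136842, 0.084211, 0.094737, 0.084211, 0.105263, 0.084211 (working shown to 6 dp, full precision carried).
Each pᵢ log₂ pᵢ term: 0.073684×(-3.762501)=-0.277237, 0.094737×(-3.399931)=-0.322099, 0.094737×(-3.399931)=-0.322099, 0.073684×(-3.762501)=-0.277237, 0.073684×(-3.762501)=-0.277237, 0.136842×(-2.869416)=-0.392657, 0.084211×(-3.569856)=-0.300619, 0.094737×(-3.399931)=-0.322099, 0.084211×(-3.569856)=-0.300619, 0.105263×(-3.247928)=-0.341887, 0.084211×(-3.569856)=-0.300619.
Sum = -3.434409, so H' = 3.4344.

3.4344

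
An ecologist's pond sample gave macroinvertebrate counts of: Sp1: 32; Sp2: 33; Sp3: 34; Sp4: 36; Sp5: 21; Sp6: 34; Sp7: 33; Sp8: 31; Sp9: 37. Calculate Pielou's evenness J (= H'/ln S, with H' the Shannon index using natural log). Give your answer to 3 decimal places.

0.995

Total N = 32+33+34+36+21+34+33+31+37 = 291, so the proportions are 0.10997, 0.1134, 0.11684, 0.12371, 0.07216, 0.11684, 0.1134, 0.10653, 0.12715 (working shown to 5 dp, full precision carried).
H' = −Σ pᵢ ln pᵢ = −((-0.24276) + (-0.24686) + (-0.25085) + (-0.25853) + (-0.18971) + (-0.25085) + (-0.24686) + (-0.23855) + (-0.26223)) = 2.18719.
With S = 9 species, ln S = 2.19722, so J = 2.18719/2.19722 = 0.99543, i.e. 0.995 to 3 decimal places.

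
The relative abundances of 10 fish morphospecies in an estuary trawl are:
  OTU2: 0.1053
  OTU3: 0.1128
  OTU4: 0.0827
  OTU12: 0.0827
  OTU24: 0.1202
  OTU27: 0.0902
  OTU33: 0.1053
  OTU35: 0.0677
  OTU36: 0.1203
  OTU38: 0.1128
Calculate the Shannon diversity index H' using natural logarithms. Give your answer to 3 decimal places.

2.287

Each pᵢ ln pᵢ term (working shown to 5 dp, full precision carried): 0.1053×(-2.25094)=-0.23702, 0.1128×(-2.18214)=-0.24615, 0.0827×(-2.49254)=-0.20613, 0.0827×(-2.49254)=-0.20613, 0.1202×(-2.11860)=-0.25466, 0.0902×(-2.40573)=-0.21700, 0.1053×(-2.25094)=-0.23702, 0.0677×(-2.69267)=-0.18229, 0.1203×(-2.11777)=-0.25477, 0.1128×(-2.18214)=-0.24615.
Sum = -2.28732, so H' = 2.287.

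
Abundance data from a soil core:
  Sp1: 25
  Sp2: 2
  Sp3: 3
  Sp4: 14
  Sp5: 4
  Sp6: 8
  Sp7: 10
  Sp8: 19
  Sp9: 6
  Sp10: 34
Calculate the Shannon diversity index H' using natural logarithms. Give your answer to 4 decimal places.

Total N = 25+2+3+14+4+8+10+19+6+34 = 125, so the proportions are 0.2, 0.016, 0.024, 0.112, 0.032, 0.064, 0.08, 0.152, 0.048, 0.272 (working shown to 6 dp, full precision carried).
Each pᵢ ln pᵢ term: 0.2×(-1.609438)=-0.321888, 0.016×(-4.135167)=-0.066163, 0.024×(-3.729701)=-0.089513, 0.112×(-2.189256)=-0.245197, 0.032×(-3.442019)=-0.110145, 0.064×(-2.748872)=-0.175928, 0.08×(-2.525729)=-0.202058, 0.152×(-1.883875)=-0.286349, 0.048×(-3.036554)=-0.145755, 0.272×(-1.301953)=-0.354131.
Sum = -1.997125, so H' = 1.9971.

1.9971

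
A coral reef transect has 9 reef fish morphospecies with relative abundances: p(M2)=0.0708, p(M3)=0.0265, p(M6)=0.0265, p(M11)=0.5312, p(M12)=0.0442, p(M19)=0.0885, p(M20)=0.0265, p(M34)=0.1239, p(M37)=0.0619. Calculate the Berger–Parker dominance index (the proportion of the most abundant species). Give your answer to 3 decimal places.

The largest proportion is 0.5312, i.e. d = 0.531 to 3 decimal places.

0.531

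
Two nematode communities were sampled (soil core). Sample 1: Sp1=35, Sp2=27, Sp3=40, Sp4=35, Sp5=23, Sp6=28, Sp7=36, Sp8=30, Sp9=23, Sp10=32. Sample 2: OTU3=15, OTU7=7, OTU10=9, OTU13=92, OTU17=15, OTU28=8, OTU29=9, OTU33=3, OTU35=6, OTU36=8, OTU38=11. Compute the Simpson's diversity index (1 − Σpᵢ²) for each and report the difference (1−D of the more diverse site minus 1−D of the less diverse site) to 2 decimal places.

Sample 1: N=309, proportions 0.1133, 0.0874, 0.1294, 0.1133, 0.0744, 0.0906, 0.1165, 0.0971, 0.0744, 0.1036, giving 1−D = 0.8969 (working shown to 4 dp, full precision carried).
Sample 2: N=183, proportions 0.082, 0.0383, 0.0492, 0.5027, 0.082, 0.0437, 0.0492, 0.0164, 0.0328, 0.0437, 0.0601, giving 1−D = 0.7187.
Difference = |0.8969 − 0.7187| = 0.1782, i.e. 0.18 to 2 decimal places.

0.18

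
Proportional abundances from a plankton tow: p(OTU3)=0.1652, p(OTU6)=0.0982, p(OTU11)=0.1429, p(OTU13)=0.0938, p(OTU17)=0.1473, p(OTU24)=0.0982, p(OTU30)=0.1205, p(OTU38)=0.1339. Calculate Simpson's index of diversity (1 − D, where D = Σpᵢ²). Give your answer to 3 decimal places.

0.870

D = 0.1652² + 0.0982² + 0.1429² + 0.0938² + 0.1473² + 0.0982² + 0.1205² + 0.1339² = 0.02729 + 0.00964 + 0.02042 + 0.00880 + 0.02170 + 0.00964 + 0.01452 + 0.01793 = 0.12994 (working shown to 5 dp, full precision carried).
So 1 − D = 0.87006, i.e. 0.870 to 3 decimal places.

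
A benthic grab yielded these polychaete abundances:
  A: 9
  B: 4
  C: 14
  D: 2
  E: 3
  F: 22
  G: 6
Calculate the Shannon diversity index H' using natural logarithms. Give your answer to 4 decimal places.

1.6660

Total N = 9+4+14+2+3+22+6 = 60, so the proportions are 0.15, 0.066667, 0.233333, 0.033333, 0.05, 0.366667, 0.1 (working shown to 6 dp, full precision carried).
Each pᵢ ln pᵢ term: 0.15×(-1.897120)=-0.284568, 0.066667×(-2.708050)=-0.180537, 0.233333×(-1.455287)=-0.339567, 0.033333×(-3.401197)=-0.113373, 0.05×(-2.995732)=-0.149787, 0.366667×(-1.003302)=-0.367877, 0.1×(-2.302585)=-0.230259.
Sum = -1.665968, so H' = 1.6660.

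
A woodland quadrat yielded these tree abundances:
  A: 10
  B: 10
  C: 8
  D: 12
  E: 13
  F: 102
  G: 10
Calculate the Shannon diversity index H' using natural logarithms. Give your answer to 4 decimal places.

Total N = 10+10+8+12+13+102+10 = 165, so the proportions are 0.060606, 0.060606, 0.048485, 0.072727, 0.078788, 0.618182, 0.060606 (working shown to 6 dp, full precision carried).
Each pᵢ ln pᵢ term: 0.060606×(-2.803360)=-0.169901, 0.060606×(-2.803360)=-0.169901, 0.048485×(-3.026504)=-0.146740, 0.072727×(-2.621039)=-0.190621, 0.078788×(-2.540996)=-0.200200, 0.618182×(-0.480973)=-0.297329, 0.060606×(-2.803360)=-0.169901.
Sum = -1.344591, so H' = 1.3446.

1.3446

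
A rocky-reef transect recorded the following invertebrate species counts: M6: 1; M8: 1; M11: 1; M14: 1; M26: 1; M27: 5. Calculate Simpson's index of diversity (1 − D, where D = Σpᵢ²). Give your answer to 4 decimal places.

0.7000

Total N = 1+1+1+1+1+5 = 10, so the proportions are 0.1, 0.1, 0.1, 0.1, 0.1, 0.5 (working shown to 6 dp, full precision carried).
D = 0.1² + 0.1² + 0.1² + 0.1² + 0.1² + 0.5² = 0.010000 + 0.010000 + 0.010000 + 0.010000 + 0.010000 + 0.250000 = 0.300000.
So 1 − D = 0.700000, i.e. 0.7000 to 4 decimal places.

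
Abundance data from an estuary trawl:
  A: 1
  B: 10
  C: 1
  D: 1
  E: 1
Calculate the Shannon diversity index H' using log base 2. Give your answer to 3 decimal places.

1.435

Total N = 1+10+1+1+1 = 14, so the proportions are 0.07143, 0.71429, 0.07143, 0.07143, 0.07143 (working shown to 5 dp, full precision carried).
Each pᵢ log₂ pᵢ term: 0.07143×(-3.80735)=-0.27195, 0.71429×(-0.48543)=-0.34673, 0.07143×(-3.80735)=-0.27195, 0.07143×(-3.80735)=-0.27195, 0.07143×(-3.80735)=-0.27195.
Sum = -1.43455, so H' = 1.435.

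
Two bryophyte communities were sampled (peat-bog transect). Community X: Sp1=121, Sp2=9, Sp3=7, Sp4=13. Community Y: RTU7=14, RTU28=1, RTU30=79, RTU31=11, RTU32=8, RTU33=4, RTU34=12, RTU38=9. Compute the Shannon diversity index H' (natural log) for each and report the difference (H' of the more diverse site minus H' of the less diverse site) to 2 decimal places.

0.75

Community X: N=150, proportions 0.8067, 0.06, 0.0467, 0.0867, giving H' = 0.6971 (working shown to 4 dp, full precision carried).
Community Y: N=138, proportions 0.1014, 0.0072, 0.5725, 0.0797, 0.058, 0.029, 0.087, 0.0652, giving H' = 1.4469.
Difference = |0.6971 − 1.4469| = 0.7498, i.e. 0.75 to 2 decimal places.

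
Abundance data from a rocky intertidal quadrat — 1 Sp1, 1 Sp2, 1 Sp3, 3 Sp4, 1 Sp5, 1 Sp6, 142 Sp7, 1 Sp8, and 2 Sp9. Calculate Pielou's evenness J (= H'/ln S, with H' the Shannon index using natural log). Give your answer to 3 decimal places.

0.182

Total N = 1+1+1+3+1+1+142+1+2 = 153, so the proportions are 0.00654, 0.00654, 0.00654, 0.01961, 0.00654, 0.00654, 0.9281, 0.00654, 0.01307 (working shown to 5 dp, full precision carried).
H' = −Σ pᵢ ln pᵢ = −((-0.03288) + (-0.03288) + (-0.03288) + (-0.07709) + (-0.03288) + (-0.03288) + (-0.06925) + (-0.03288) + (-0.05670)) = 0.40031.
With S = 9 species, ln S = 2.19722, so J = 0.40031/2.19722 = 0.18219, i.e. 0.182 to 3 decimal places.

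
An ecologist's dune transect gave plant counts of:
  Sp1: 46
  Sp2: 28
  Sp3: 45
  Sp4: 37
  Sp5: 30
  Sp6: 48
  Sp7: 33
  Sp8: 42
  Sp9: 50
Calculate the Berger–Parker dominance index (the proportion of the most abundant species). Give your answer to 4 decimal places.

0.1393

Total N = 46+28+45+37+30+48+33+42+50 = 359, so the proportions are 0.128134, 0.077994, 0.125348, 0.103064, 0.083565, 0.133705, 0.091922, 0.116992, 0.139276 (working shown to 6 dp, full precision carried).
The largest proportion is 0.139276, i.e. d = 0.1393 to 4 decimal places.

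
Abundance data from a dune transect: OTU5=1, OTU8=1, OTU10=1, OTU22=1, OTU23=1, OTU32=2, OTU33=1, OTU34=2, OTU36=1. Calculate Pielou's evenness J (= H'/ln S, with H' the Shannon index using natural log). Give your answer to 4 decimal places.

0.9766

Total N = 1+1+1+1+1+2+1+2+1 = 11, so the proportions are 0.090909, 0.090909, 0.090909, 0.090909, 0.090909, 0.181818, 0.090909, 0.181818, 0.090909 (working shown to 6 dp, full precision carried).
H' = −Σ pᵢ ln pᵢ = −((-0.217990) + (-0.217990) + (-0.217990) + (-0.217990) + (-0.217990) + (-0.309954) + (-0.217990) + (-0.309954) + (-0.217990)) = 2.145842.
With S = 9 species, ln S = 2.197225, so J = 2.145842/2.197225 = 0.976615, i.e. 0.9766 to 4 decimal places.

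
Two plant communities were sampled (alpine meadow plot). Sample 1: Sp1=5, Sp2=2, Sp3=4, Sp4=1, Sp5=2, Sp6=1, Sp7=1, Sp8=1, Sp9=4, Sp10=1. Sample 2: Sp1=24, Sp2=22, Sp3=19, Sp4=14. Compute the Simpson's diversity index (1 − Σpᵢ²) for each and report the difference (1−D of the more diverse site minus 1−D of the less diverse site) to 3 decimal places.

0.114

Sample 1: N=22, proportions 0.22727, 0.09091, 0.18182, 0.04545, 0.09091, 0.04545, 0.04545, 0.04545, 0.18182, 0.04545, giving 1−D = 0.85537 (working shown to 5 dp, full precision carried).
Sample 2: N=79, proportions 0.3038, 0.27848, 0.24051, 0.17722, giving 1−D = 0.74091.
Difference = |0.85537 − 0.74091| = 0.11446, i.e. 0.114 to 3 decimal places.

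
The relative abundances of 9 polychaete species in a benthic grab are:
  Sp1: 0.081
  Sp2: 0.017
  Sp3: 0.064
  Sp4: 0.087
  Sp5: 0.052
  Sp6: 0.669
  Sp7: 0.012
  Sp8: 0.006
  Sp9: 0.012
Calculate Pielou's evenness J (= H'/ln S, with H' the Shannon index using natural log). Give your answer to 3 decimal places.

0.556

H' = −Σ pᵢ ln pᵢ = −((-0.20358) + (-0.06927) + (-0.17593) + (-0.21244) + (-0.15374) + (-0.26892) + (-0.05307) + (-0.03070) + (-0.05307)) = 1.22072 (working shown to 5 dp, full precision carried).
With S = 9 species, ln S = 2.19722, so J = 1.22072/2.19722 = 0.55557, i.e. 0.556 to 3 decimal places.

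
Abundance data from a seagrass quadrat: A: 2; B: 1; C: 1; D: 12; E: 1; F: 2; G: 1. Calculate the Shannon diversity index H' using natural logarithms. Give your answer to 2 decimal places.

1.37

Total N = 2+1+1+12+1+2+1 = 20, so the proportions are 0.1, 0.05, 0.05, 0.6, 0.05, 0.1, 0.05 (working shown to 4 dp, full precision carried).
Each pᵢ ln pᵢ term: 0.1×(-2.3026)=-0.2303, 0.05×(-2.9957)=-0.1498, 0.05×(-2.9957)=-0.1498, 0.6×(-0.5108)=-0.3065, 0.05×(-2.9957)=-0.1498, 0.1×(-2.3026)=-0.2303, 0.05×(-2.9957)=-0.1498.
Sum = -1.3662, so H' = 1.37.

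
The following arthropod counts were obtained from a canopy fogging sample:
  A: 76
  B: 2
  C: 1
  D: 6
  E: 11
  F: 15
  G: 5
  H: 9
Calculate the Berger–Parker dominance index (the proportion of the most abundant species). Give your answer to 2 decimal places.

0.61

Total N = 76+2+1+6+11+15+5+9 = 125, so the proportions are 0.608, 0.016, 0.008, 0.048, 0.088, 0.12, 0.04, 0.072 (working shown to 4 dp, full precision carried).
The largest proportion is 0.608, i.e. d = 0.61 to 2 decimal places.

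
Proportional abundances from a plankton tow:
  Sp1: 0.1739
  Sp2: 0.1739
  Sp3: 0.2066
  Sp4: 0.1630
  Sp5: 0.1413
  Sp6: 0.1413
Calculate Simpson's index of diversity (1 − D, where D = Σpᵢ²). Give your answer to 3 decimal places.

D = 0.1739² + 0.1739² + 0.2066² + 0.163² + 0.1413² + 0.1413² = 0.03024 + 0.03024 + 0.04268 + 0.02657 + 0.01997 + 0.01997 = 0.16967 (working shown to 5 dp, full precision carried).
So 1 − D = 0.83033, i.e. 0.830 to 3 decimal places.

0.830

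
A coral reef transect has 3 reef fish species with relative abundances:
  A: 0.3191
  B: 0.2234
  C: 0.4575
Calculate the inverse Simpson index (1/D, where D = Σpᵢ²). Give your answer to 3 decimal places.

D = 0.3191² + 0.2234² + 0.4575² = 0.101825 + 0.049908 + 0.209306 = 0.361039 (working shown to 6 dp, full precision carried).
So 1/D = 2.76979, i.e. 2.770 to 3 decimal places.

2.770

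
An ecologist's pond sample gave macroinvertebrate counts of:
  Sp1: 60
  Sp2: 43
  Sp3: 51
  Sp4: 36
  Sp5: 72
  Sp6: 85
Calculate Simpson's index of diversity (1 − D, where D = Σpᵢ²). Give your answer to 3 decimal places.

Total N = 60+43+51+36+72+85 = 347, so the proportions are 0.17291, 0.12392, 0.14697, 0.10375, 0.20749, 0.24496 (working shown to 5 dp, full precision carried).
D = 0.17291² + 0.12392² + 0.14697² + 0.10375² + 0.20749² + 0.24496² = 0.02990 + 0.01536 + 0.02160 + 0.01076 + 0.04305 + 0.06000 = 0.18068.
So 1 − D = 0.81932, i.e. 0.819 to 3 decimal places.

0.819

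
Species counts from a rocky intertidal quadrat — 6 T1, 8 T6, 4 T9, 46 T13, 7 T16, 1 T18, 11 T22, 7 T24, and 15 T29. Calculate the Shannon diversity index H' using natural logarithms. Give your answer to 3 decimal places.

1.765

Total N = 6+8+4+46+7+1+11+7+15 = 105, so the proportions are 0.05714, 0.07619, 0.0381, 0.4381, 0.06667, 0.00952, 0.10476, 0.06667, 0.14286 (working shown to 5 dp, full precision carried).
Each pᵢ ln pᵢ term: 0.05714×(-2.86220)=-0.16355, 0.07619×(-2.57452)=-0.19615, 0.0381×(-3.26767)=-0.12448, 0.4381×(-0.82532)=-0.36157, 0.06667×(-2.70805)=-0.18054, 0.00952×(-4.65396)=-0.04432, 0.10476×(-2.25607)=-0.23635, 0.06667×(-2.70805)=-0.18054, 0.14286×(-1.94591)=-0.27799.
Sum = -1.76549, so H' = 1.765.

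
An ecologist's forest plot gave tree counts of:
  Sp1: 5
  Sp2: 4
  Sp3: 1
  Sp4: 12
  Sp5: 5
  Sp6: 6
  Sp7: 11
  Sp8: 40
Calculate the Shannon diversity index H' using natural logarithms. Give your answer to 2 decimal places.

Total N = 5+4+1+12+5+6+11+40 = 84, so the proportions are 0.0595, 0.0476, 0.0119, 0.1429, 0.0595, 0.0714, 0.131, 0.4762 (working shown to 4 dp, full precision carried).
Each pᵢ ln pᵢ term: 0.0595×(-2.8214)=-0.1679, 0.0476×(-3.0445)=-0.1450, 0.0119×(-4.4308)=-0.0527, 0.1429×(-1.9459)=-0.2780, 0.0595×(-2.8214)=-0.1679, 0.0714×(-2.6391)=-0.1885, 0.131×(-2.0329)=-0.2662, 0.4762×(-0.7419)=-0.3533.
Sum = -1.6196, so H' = 1.62.

1.62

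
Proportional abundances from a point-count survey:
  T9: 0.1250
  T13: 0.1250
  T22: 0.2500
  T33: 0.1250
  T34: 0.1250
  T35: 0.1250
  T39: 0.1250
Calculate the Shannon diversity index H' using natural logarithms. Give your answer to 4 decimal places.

1.9062

Each pᵢ ln pᵢ term (working shown to 6 dp, full precision carried): 0.125×(-2.079442)=-0.259930, 0.125×(-2.079442)=-0.259930, 0.25×(-1.386294)=-0.346574, 0.125×(-2.079442)=-0.259930, 0.125×(-2.079442)=-0.259930, 0.125×(-2.079442)=-0.259930, 0.125×(-2.079442)=-0.259930.
Sum = -1.906155, so H' = 1.9062.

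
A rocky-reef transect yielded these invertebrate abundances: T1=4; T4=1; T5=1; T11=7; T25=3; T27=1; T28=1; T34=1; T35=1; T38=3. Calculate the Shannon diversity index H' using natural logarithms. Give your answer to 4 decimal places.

2.0156

Total N = 4+1+1+7+3+1+1+1+1+3 = 23, so the proportions are 0.173913, 0.043478, 0.043478, 0.304348, 0.130435, 0.043478, 0.043478, 0.043478, 0.043478, 0.130435 (working shown to 6 dp, full precision carried).
Each pᵢ ln pᵢ term: 0.173913×(-1.749200)=-0.304209, 0.043478×(-3.135494)=-0.136326, 0.043478×(-3.135494)=-0.136326, 0.304348×(-1.189584)=-0.362047, 0.130435×(-2.036882)=-0.265680, 0.043478×(-3.135494)=-0.136326, 0.043478×(-3.135494)=-0.136326, 0.043478×(-3.135494)=-0.136326, 0.043478×(-3.135494)=-0.136326, 0.130435×(-2.036882)=-0.265680.
Sum = -2.015572, so H' = 2.0156.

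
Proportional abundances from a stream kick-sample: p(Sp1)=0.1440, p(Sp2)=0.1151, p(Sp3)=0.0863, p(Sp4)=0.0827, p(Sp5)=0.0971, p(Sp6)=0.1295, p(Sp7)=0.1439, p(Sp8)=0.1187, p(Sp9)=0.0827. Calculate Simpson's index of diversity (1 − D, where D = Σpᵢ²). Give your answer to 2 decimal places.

D = 0.144² + 0.1151² + 0.0863² + 0.0827² + 0.0971² + 0.1295² + 0.1439² + 0.1187² + 0.0827² = 0.0207 + 0.0132 + 0.0074 + 0.0068 + 0.0094 + 0.0168 + 0.0207 + 0.0141 + 0.0068 = 0.1161 (working shown to 4 dp, full precision carried).
So 1 − D = 0.8839, i.e. 0.88 to 2 decimal places.

0.88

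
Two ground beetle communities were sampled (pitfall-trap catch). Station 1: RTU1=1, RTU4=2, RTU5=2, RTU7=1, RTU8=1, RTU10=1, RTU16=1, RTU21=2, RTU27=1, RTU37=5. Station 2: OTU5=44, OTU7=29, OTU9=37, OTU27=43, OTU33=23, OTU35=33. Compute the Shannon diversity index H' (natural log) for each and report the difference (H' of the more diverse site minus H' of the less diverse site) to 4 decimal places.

Station 1: N=17, proportions 0.058824, 0.117647, 0.117647, 0.058824, 0.058824, 0.058824, 0.058824, 0.117647, 0.058824, 0.294118, giving H' = 2.115209 (working shown to 6 dp, full precision carried).
Station 2: N=209, proportions 0.210526, 0.138756, 0.177033, 0.205742, 0.110048, 0.157895, giving H' = 1.768207.
Difference = |2.115209 − 1.768207| = 0.347002, i.e. 0.3470 to 4 decimal places.

0.3470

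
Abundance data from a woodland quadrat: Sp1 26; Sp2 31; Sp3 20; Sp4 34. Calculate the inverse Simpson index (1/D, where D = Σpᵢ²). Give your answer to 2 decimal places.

Total N = 26+31+20+34 = 111, so the proportions are 0.234234, 0.279279, 0.18018, 0.306306 (working shown to 6 dp, full precision carried).
D = 0.234234² + 0.279279² + 0.18018² + 0.306306² = 0.054866 + 0.077997 + 0.032465 + 0.093824 = 0.259151.
So 1/D = 3.8588, i.e. 3.86 to 2 decimal places.

3.86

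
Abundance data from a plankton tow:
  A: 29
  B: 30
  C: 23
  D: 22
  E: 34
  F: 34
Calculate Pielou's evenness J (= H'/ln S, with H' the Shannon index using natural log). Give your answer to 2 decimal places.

0.99

Total N = 29+30+23+22+34+34 = 172, so the proportions are 0.1686, 0.1744, 0.1337, 0.1279, 0.1977, 0.1977 (working shown to 4 dp, full precision carried).
H' = −Σ pᵢ ln pᵢ = −((-0.3001) + (-0.3046) + (-0.2690) + (-0.2630) + (-0.3205) + (-0.3205)) = 1.7777.
With S = 6 species, ln S = 1.7918, so J = 1.7777/1.7918 = 0.9922, i.e. 0.99 to 2 decimal places.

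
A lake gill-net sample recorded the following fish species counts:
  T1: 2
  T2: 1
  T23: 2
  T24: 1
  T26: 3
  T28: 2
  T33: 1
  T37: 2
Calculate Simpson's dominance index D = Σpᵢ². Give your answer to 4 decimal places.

0.1429

Total N = 2+1+2+1+3+2+1+2 = 14, so the proportions are 0.142857, 0.071429, 0.142857, 0.071429, 0.214286, 0.142857, 0.071429, 0.142857 (working shown to 6 dp, full precision carried).
D = 0.142857² + 0.071429² + 0.142857² + 0.071429² + 0.214286² + 0.142857² + 0.071429² + 0.142857² = 0.020408 + 0.005102 + 0.020408 + 0.005102 + 0.045918 + 0.020408 + 0.005102 + 0.020408 = 0.142857.
To 4 decimal places, D = 0.1429.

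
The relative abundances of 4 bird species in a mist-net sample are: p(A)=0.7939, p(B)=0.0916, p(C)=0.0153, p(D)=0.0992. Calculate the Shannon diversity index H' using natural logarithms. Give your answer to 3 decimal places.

0.695

Each pᵢ ln pᵢ term (working shown to 5 dp, full precision carried): 0.7939×(-0.23080)=-0.18323, 0.0916×(-2.39032)=-0.21895, 0.0153×(-4.17990)=-0.06395, 0.0992×(-2.31062)=-0.22921.
Sum = -0.69535, so H' = 0.695.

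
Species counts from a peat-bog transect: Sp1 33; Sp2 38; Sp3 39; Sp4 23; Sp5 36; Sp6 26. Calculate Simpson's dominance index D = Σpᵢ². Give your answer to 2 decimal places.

0.17

Total N = 33+38+39+23+36+26 = 195, so the proportions are 0.1692, 0.1949, 0.2, 0.1179, 0.1846, 0.1333 (working shown to 4 dp, full precision carried).
D = 0.1692² + 0.1949² + 0.2² + 0.1179² + 0.1846² + 0.1333² = 0.0286 + 0.0380 + 0.0400 + 0.0139 + 0.0341 + 0.0178 = 0.1724.
To 2 decimal places, D = 0.17.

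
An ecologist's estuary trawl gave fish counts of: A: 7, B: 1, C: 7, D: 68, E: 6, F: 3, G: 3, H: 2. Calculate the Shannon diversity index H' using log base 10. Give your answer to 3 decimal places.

0.496

Total N = 7+1+7+68+6+3+3+2 = 97, so the proportions are 0.07216, 0.01031, 0.07216, 0.70103, 0.06186, 0.03093, 0.03093, 0.02062 (working shown to 5 dp, full precision carried).
Each pᵢ log₁₀ pᵢ term: 0.07216×(-1.14167)=-0.08239, 0.01031×(-1.98677)=-0.02048, 0.07216×(-1.14167)=-0.08239, 0.70103×(-0.15426)=-0.10814, 0.06186×(-1.20862)=-0.07476, 0.03093×(-1.50965)=-0.04669, 0.03093×(-1.50965)=-0.04669, 0.02062×(-1.68574)=-0.03476.
Sum = -0.49630, so H' = 0.496.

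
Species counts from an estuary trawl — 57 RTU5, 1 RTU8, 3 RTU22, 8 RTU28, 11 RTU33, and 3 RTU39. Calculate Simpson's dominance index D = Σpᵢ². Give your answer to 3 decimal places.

0.501

Total N = 57+1+3+8+11+3 = 83, so the proportions are 0.68675, 0.01205, 0.03614, 0.09639, 0.13253, 0.03614 (working shown to 5 dp, full precision carried).
D = 0.68675² + 0.01205² + 0.03614² + 0.09639² + 0.13253² + 0.03614² = 0.47162 + 0.00015 + 0.00131 + 0.00929 + 0.01756 + 0.00131 = 0.50123.
To 3 decimal places, D = 0.501.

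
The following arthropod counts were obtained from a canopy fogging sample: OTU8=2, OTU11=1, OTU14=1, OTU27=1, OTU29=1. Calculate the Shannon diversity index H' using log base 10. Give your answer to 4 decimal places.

Total N = 2+1+1+1+1 = 6, so the proportions are 0.333333, 0.166667, 0.166667, 0.166667, 0.166667 (working shown to 6 dp, full precision carried).
Each pᵢ log₁₀ pᵢ term: 0.333333×(-0.477121)=-0.159040, 0.166667×(-0.778151)=-0.129692, 0.166667×(-0.778151)=-0.129692, 0.166667×(-0.778151)=-0.129692, 0.166667×(-0.778151)=-0.129692.
Sum = -0.677808, so H' = 0.6778.

0.6778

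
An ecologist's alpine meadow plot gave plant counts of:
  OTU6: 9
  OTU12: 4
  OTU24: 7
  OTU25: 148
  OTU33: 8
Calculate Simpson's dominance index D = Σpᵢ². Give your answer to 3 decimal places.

Total N = 9+4+7+148+8 = 176, so the proportions are 0.05114, 0.02273, 0.03977, 0.84091, 0.04545 (working shown to 5 dp, full precision carried).
D = 0.05114² + 0.02273² + 0.03977² + 0.84091² + 0.04545² = 0.00261 + 0.00052 + 0.00158 + 0.70713 + 0.00207 = 0.71391.
To 3 decimal places, D = 0.714.

0.714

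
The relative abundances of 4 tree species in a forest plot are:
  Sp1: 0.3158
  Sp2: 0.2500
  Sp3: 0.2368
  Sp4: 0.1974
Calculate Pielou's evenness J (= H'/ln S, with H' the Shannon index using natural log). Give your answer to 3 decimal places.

0.990

H' = −Σ pᵢ ln pᵢ = −((-0.36401) + (-0.34657) + (-0.34112) + (-0.32029)) = 1.37199 (working shown to 5 dp, full precision carried).
With S = 4 species, ln S = 1.38629, so J = 1.37199/1.38629 = 0.98968, i.e. 0.990 to 3 decimal places.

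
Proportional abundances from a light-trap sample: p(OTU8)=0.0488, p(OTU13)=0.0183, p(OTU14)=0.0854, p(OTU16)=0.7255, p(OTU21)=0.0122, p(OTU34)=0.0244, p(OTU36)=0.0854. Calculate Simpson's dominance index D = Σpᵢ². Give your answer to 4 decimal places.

D = 0.0488² + 0.0183² + 0.0854² + 0.7255² + 0.0122² + 0.0244² + 0.0854² = 0.002381 + 0.000335 + 0.007293 + 0.526350 + 0.000149 + 0.000595 + 0.007293 = 0.544397 (working shown to 6 dp, full precision carried).
To 4 decimal places, D = 0.5444.

0.5444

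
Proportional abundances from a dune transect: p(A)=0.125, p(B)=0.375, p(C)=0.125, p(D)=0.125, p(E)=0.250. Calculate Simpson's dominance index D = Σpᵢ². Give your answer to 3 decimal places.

0.250

D = 0.125² + 0.375² + 0.125² + 0.125² + 0.25² = 0.01562 + 0.14062 + 0.01562 + 0.01562 + 0.06250 = 0.25000 (working shown to 5 dp, full precision carried).
To 3 decimal places, D = 0.250.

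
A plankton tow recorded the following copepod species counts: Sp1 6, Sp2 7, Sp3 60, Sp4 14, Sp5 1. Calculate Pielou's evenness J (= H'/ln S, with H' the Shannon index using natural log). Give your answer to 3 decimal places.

0.614

Total N = 6+7+60+14+1 = 88, so the proportions are 0.06818, 0.07955, 0.68182, 0.15909, 0.01136 (working shown to 5 dp, full precision carried).
H' = −Σ pᵢ ln pᵢ = −((-0.18311) + (-0.20136) + (-0.26113) + (-0.29245) + (-0.05088)) = 0.98893.
With S = 5 species, ln S = 1.60944, so J = 0.98893/1.60944 = 0.61446, i.e. 0.614 to 3 decimal places.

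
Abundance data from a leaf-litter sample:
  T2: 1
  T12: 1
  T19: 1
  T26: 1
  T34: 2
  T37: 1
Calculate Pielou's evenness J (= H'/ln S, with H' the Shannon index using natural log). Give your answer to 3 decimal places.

0.976

Total N = 1+1+1+1+2+1 = 7, so the proportions are 0.14286, 0.14286, 0.14286, 0.14286, 0.28571, 0.14286 (working shown to 5 dp, full precision carried).
H' = −Σ pᵢ ln pᵢ = −((-0.27799) + (-0.27799) + (-0.27799) + (-0.27799) + (-0.35793) + (-0.27799)) = 1.74787.
With S = 6 species, ln S = 1.79176, so J = 1.74787/1.79176 = 0.97550, i.e. 0.976 to 3 decimal places.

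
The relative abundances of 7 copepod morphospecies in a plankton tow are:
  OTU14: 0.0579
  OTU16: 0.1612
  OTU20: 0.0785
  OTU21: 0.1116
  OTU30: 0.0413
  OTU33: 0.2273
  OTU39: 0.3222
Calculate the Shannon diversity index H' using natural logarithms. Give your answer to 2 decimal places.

Each pᵢ ln pᵢ term (working shown to 4 dp, full precision carried): 0.0579×(-2.8490)=-0.1650, 0.1612×(-1.8251)=-0.2942, 0.0785×(-2.5447)=-0.1998, 0.1116×(-2.1928)=-0.2447, 0.0413×(-3.1869)=-0.1316, 0.2273×(-1.4815)=-0.3367, 0.3222×(-1.1326)=-0.3649.
Sum = -1.7369, so H' = 1.74.

1.74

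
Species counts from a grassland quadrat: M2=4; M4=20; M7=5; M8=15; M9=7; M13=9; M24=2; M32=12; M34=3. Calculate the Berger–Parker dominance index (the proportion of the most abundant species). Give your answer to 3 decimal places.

Total N = 4+20+5+15+7+9+2+12+3 = 77, so the proportions are 0.05195, 0.25974, 0.06494, 0.19481, 0.09091, 0.11688, 0.02597, 0.15584, 0.03896 (working shown to 5 dp, full precision carried).
The largest proportion is 0.25974, i.e. d = 0.260 to 3 decimal places.

0.260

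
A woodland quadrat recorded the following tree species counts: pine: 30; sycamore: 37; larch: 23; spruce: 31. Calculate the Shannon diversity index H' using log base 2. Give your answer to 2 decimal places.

1.98

Total N = 30+37+23+31 = 121, so the proportions are 0.2479, 0.3058, 0.1901, 0.2562 (working shown to 4 dp, full precision carried).
Each pᵢ log₂ pᵢ term: 0.2479×(-2.0120)=-0.4988, 0.3058×(-1.7094)=-0.5227, 0.1901×(-2.3953)=-0.4553, 0.2562×(-1.9647)=-0.5033.
Sum = -1.9802, so H' = 1.98.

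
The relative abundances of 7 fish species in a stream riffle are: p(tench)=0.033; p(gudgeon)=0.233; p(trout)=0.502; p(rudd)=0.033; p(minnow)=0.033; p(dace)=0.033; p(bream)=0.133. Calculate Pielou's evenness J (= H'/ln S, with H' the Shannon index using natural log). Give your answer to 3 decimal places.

H' = −Σ pᵢ ln pᵢ = −((-0.112571) + (-0.339415) + (-0.345956) + (-0.112571) + (-0.112571) + (-0.112571) + (-0.268315)) = 1.403971 (working shown to 6 dp, full precision carried).
With S = 7 species, ln S = 1.945910, so J = 1.403971/1.945910 = 0.721498, i.e. 0.721 to 3 decimal places.

0.721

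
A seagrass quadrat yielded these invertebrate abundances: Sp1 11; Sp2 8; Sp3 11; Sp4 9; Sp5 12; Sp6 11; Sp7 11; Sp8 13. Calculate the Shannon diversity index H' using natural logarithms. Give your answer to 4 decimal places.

Total N = 11+8+11+9+12+11+11+13 = 86, so the proportions are 0.127907, 0.093023, 0.127907, 0.104651, 0.139535, 0.127907, 0.127907, 0.151163 (working shown to 6 dp, full precision carried).
Each pᵢ ln pᵢ term: 0.127907×(-2.056452)=-0.263035, 0.093023×(-2.374906)=-0.220921, 0.127907×(-2.056452)=-0.263035, 0.104651×(-2.257123)=-0.236211, 0.139535×(-1.969441)=-0.274806, 0.127907×(-2.056452)=-0.263035, 0.127907×(-2.056452)=-0.263035, 0.151163×(-1.889398)=-0.285607.
Sum = -2.069683, so H' = 2.0697.

2.0697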